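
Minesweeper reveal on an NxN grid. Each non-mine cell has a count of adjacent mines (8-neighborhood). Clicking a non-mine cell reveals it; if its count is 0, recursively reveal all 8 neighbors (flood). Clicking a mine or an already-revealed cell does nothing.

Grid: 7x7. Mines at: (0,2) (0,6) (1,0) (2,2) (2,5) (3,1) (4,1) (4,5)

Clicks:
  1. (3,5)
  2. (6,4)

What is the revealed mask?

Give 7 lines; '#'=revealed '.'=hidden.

Click 1 (3,5) count=2: revealed 1 new [(3,5)] -> total=1
Click 2 (6,4) count=0: revealed 20 new [(3,2) (3,3) (3,4) (4,2) (4,3) (4,4) (5,0) (5,1) (5,2) (5,3) (5,4) (5,5) (5,6) (6,0) (6,1) (6,2) (6,3) (6,4) (6,5) (6,6)] -> total=21

Answer: .......
.......
.......
..####.
..###..
#######
#######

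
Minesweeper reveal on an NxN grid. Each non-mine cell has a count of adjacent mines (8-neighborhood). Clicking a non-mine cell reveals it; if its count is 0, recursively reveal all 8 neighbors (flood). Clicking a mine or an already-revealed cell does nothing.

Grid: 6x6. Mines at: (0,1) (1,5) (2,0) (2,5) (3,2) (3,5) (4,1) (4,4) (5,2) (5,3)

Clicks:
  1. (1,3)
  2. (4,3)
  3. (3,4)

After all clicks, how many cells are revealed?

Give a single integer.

Answer: 11

Derivation:
Click 1 (1,3) count=0: revealed 9 new [(0,2) (0,3) (0,4) (1,2) (1,3) (1,4) (2,2) (2,3) (2,4)] -> total=9
Click 2 (4,3) count=4: revealed 1 new [(4,3)] -> total=10
Click 3 (3,4) count=3: revealed 1 new [(3,4)] -> total=11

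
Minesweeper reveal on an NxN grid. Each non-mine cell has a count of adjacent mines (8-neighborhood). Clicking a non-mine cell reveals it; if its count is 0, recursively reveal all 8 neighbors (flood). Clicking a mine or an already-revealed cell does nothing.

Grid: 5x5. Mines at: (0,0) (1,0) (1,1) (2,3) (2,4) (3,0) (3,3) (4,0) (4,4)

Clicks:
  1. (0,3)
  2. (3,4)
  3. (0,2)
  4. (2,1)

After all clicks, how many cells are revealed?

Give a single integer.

Click 1 (0,3) count=0: revealed 6 new [(0,2) (0,3) (0,4) (1,2) (1,3) (1,4)] -> total=6
Click 2 (3,4) count=4: revealed 1 new [(3,4)] -> total=7
Click 3 (0,2) count=1: revealed 0 new [(none)] -> total=7
Click 4 (2,1) count=3: revealed 1 new [(2,1)] -> total=8

Answer: 8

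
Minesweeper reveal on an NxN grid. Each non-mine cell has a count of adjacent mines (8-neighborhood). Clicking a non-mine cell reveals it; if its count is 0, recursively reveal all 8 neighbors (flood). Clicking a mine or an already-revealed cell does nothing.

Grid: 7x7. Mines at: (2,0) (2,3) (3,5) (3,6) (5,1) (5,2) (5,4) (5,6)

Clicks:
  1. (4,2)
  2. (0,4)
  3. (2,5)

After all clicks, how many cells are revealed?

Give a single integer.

Answer: 18

Derivation:
Click 1 (4,2) count=2: revealed 1 new [(4,2)] -> total=1
Click 2 (0,4) count=0: revealed 17 new [(0,0) (0,1) (0,2) (0,3) (0,4) (0,5) (0,6) (1,0) (1,1) (1,2) (1,3) (1,4) (1,5) (1,6) (2,4) (2,5) (2,6)] -> total=18
Click 3 (2,5) count=2: revealed 0 new [(none)] -> total=18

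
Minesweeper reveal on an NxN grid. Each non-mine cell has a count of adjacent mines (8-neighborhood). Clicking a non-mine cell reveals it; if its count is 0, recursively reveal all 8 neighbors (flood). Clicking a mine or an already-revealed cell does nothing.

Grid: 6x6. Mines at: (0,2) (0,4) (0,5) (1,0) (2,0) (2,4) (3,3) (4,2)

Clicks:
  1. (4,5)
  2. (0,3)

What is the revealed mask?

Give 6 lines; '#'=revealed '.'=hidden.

Click 1 (4,5) count=0: revealed 8 new [(3,4) (3,5) (4,3) (4,4) (4,5) (5,3) (5,4) (5,5)] -> total=8
Click 2 (0,3) count=2: revealed 1 new [(0,3)] -> total=9

Answer: ...#..
......
......
....##
...###
...###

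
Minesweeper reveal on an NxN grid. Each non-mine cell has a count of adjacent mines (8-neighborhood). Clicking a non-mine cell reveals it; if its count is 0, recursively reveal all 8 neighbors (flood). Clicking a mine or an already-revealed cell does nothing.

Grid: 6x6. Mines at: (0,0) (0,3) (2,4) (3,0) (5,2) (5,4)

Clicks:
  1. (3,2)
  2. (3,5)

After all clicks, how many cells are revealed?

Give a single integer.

Click 1 (3,2) count=0: revealed 12 new [(1,1) (1,2) (1,3) (2,1) (2,2) (2,3) (3,1) (3,2) (3,3) (4,1) (4,2) (4,3)] -> total=12
Click 2 (3,5) count=1: revealed 1 new [(3,5)] -> total=13

Answer: 13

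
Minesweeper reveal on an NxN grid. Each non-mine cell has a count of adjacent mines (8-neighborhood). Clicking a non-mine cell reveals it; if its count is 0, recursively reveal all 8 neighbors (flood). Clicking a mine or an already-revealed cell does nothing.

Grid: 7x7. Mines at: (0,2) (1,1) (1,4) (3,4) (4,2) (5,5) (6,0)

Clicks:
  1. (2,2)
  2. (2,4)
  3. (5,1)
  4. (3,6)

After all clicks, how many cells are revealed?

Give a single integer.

Click 1 (2,2) count=1: revealed 1 new [(2,2)] -> total=1
Click 2 (2,4) count=2: revealed 1 new [(2,4)] -> total=2
Click 3 (5,1) count=2: revealed 1 new [(5,1)] -> total=3
Click 4 (3,6) count=0: revealed 10 new [(0,5) (0,6) (1,5) (1,6) (2,5) (2,6) (3,5) (3,6) (4,5) (4,6)] -> total=13

Answer: 13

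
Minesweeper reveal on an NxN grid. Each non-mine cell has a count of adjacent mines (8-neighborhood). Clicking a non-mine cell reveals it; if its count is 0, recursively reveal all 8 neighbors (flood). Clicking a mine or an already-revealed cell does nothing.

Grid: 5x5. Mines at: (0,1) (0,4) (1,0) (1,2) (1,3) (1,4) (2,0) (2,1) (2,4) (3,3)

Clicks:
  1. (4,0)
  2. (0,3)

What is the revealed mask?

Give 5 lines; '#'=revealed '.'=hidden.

Click 1 (4,0) count=0: revealed 6 new [(3,0) (3,1) (3,2) (4,0) (4,1) (4,2)] -> total=6
Click 2 (0,3) count=4: revealed 1 new [(0,3)] -> total=7

Answer: ...#.
.....
.....
###..
###..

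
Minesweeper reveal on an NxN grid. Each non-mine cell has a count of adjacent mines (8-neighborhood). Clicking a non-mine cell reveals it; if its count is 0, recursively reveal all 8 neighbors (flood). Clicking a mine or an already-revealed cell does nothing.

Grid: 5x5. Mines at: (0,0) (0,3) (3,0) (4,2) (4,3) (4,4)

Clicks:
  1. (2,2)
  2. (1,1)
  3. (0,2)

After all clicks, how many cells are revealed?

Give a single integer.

Click 1 (2,2) count=0: revealed 12 new [(1,1) (1,2) (1,3) (1,4) (2,1) (2,2) (2,3) (2,4) (3,1) (3,2) (3,3) (3,4)] -> total=12
Click 2 (1,1) count=1: revealed 0 new [(none)] -> total=12
Click 3 (0,2) count=1: revealed 1 new [(0,2)] -> total=13

Answer: 13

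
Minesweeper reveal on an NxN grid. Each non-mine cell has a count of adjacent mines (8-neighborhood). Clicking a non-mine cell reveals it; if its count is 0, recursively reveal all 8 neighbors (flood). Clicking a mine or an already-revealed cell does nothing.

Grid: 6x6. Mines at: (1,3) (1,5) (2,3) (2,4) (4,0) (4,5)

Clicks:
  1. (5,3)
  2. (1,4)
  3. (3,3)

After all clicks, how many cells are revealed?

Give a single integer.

Click 1 (5,3) count=0: revealed 12 new [(3,1) (3,2) (3,3) (3,4) (4,1) (4,2) (4,3) (4,4) (5,1) (5,2) (5,3) (5,4)] -> total=12
Click 2 (1,4) count=4: revealed 1 new [(1,4)] -> total=13
Click 3 (3,3) count=2: revealed 0 new [(none)] -> total=13

Answer: 13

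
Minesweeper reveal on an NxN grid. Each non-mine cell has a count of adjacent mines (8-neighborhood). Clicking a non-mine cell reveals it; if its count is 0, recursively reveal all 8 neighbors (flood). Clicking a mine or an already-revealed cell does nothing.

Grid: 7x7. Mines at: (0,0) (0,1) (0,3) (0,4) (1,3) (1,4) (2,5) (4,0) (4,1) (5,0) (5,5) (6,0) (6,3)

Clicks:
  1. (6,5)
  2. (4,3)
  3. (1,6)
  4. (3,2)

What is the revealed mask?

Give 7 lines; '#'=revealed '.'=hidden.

Click 1 (6,5) count=1: revealed 1 new [(6,5)] -> total=1
Click 2 (4,3) count=0: revealed 12 new [(2,2) (2,3) (2,4) (3,2) (3,3) (3,4) (4,2) (4,3) (4,4) (5,2) (5,3) (5,4)] -> total=13
Click 3 (1,6) count=1: revealed 1 new [(1,6)] -> total=14
Click 4 (3,2) count=1: revealed 0 new [(none)] -> total=14

Answer: .......
......#
..###..
..###..
..###..
..###..
.....#.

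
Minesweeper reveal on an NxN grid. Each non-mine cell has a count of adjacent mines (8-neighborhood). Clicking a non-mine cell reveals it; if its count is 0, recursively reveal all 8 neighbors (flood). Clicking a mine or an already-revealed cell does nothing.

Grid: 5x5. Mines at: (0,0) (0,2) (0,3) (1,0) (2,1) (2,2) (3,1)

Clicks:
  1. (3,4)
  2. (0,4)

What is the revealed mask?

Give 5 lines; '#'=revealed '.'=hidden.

Click 1 (3,4) count=0: revealed 10 new [(1,3) (1,4) (2,3) (2,4) (3,2) (3,3) (3,4) (4,2) (4,3) (4,4)] -> total=10
Click 2 (0,4) count=1: revealed 1 new [(0,4)] -> total=11

Answer: ....#
...##
...##
..###
..###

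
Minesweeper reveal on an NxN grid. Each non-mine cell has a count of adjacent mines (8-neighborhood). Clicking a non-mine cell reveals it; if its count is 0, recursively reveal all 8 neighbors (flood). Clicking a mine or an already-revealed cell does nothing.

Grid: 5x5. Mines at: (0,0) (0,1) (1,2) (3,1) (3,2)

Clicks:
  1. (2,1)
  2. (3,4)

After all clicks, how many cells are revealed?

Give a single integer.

Click 1 (2,1) count=3: revealed 1 new [(2,1)] -> total=1
Click 2 (3,4) count=0: revealed 10 new [(0,3) (0,4) (1,3) (1,4) (2,3) (2,4) (3,3) (3,4) (4,3) (4,4)] -> total=11

Answer: 11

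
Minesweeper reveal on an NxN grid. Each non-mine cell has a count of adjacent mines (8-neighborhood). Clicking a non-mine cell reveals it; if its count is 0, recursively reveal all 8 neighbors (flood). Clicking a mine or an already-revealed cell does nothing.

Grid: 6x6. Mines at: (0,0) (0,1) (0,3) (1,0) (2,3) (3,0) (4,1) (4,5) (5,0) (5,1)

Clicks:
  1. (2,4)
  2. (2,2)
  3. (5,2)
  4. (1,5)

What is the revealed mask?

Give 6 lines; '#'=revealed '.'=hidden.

Answer: ....##
....##
..#.##
....##
......
..#...

Derivation:
Click 1 (2,4) count=1: revealed 1 new [(2,4)] -> total=1
Click 2 (2,2) count=1: revealed 1 new [(2,2)] -> total=2
Click 3 (5,2) count=2: revealed 1 new [(5,2)] -> total=3
Click 4 (1,5) count=0: revealed 7 new [(0,4) (0,5) (1,4) (1,5) (2,5) (3,4) (3,5)] -> total=10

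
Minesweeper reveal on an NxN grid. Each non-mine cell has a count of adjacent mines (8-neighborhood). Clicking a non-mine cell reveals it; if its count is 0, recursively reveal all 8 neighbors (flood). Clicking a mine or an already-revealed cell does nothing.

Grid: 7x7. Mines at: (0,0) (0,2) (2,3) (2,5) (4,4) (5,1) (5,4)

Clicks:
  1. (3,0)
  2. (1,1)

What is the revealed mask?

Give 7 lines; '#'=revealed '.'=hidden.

Answer: .......
###....
###....
###....
###....
.......
.......

Derivation:
Click 1 (3,0) count=0: revealed 12 new [(1,0) (1,1) (1,2) (2,0) (2,1) (2,2) (3,0) (3,1) (3,2) (4,0) (4,1) (4,2)] -> total=12
Click 2 (1,1) count=2: revealed 0 new [(none)] -> total=12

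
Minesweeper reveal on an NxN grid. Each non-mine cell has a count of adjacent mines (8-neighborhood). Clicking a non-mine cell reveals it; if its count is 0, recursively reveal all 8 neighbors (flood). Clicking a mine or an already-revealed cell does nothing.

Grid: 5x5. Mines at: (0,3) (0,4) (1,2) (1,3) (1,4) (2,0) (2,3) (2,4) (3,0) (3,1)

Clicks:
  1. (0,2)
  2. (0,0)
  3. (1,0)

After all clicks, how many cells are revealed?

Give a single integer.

Click 1 (0,2) count=3: revealed 1 new [(0,2)] -> total=1
Click 2 (0,0) count=0: revealed 4 new [(0,0) (0,1) (1,0) (1,1)] -> total=5
Click 3 (1,0) count=1: revealed 0 new [(none)] -> total=5

Answer: 5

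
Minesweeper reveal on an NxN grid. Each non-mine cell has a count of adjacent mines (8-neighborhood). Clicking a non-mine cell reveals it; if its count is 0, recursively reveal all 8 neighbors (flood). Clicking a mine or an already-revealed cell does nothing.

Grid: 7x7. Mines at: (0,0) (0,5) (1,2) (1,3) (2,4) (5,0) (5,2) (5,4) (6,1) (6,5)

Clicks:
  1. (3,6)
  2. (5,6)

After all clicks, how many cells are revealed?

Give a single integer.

Answer: 10

Derivation:
Click 1 (3,6) count=0: revealed 10 new [(1,5) (1,6) (2,5) (2,6) (3,5) (3,6) (4,5) (4,6) (5,5) (5,6)] -> total=10
Click 2 (5,6) count=1: revealed 0 new [(none)] -> total=10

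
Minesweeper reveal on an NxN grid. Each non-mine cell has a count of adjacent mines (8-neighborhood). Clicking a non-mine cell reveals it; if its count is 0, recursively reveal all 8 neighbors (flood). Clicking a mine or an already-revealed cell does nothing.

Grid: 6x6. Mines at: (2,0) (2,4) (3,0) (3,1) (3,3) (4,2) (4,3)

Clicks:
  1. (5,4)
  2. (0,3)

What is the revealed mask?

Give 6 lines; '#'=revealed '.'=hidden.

Click 1 (5,4) count=1: revealed 1 new [(5,4)] -> total=1
Click 2 (0,3) count=0: revealed 15 new [(0,0) (0,1) (0,2) (0,3) (0,4) (0,5) (1,0) (1,1) (1,2) (1,3) (1,4) (1,5) (2,1) (2,2) (2,3)] -> total=16

Answer: ######
######
.###..
......
......
....#.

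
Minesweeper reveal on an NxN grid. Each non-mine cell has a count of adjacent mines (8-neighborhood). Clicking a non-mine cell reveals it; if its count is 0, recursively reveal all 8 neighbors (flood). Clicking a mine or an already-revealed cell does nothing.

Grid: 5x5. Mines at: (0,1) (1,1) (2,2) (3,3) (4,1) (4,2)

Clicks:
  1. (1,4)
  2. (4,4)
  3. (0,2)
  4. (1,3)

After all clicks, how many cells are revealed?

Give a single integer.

Answer: 9

Derivation:
Click 1 (1,4) count=0: revealed 8 new [(0,2) (0,3) (0,4) (1,2) (1,3) (1,4) (2,3) (2,4)] -> total=8
Click 2 (4,4) count=1: revealed 1 new [(4,4)] -> total=9
Click 3 (0,2) count=2: revealed 0 new [(none)] -> total=9
Click 4 (1,3) count=1: revealed 0 new [(none)] -> total=9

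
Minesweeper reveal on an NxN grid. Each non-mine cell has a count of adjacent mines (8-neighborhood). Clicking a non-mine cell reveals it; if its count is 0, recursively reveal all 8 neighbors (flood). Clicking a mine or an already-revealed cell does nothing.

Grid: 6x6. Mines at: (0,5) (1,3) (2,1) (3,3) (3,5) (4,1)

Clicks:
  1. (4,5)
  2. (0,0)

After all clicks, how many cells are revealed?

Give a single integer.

Click 1 (4,5) count=1: revealed 1 new [(4,5)] -> total=1
Click 2 (0,0) count=0: revealed 6 new [(0,0) (0,1) (0,2) (1,0) (1,1) (1,2)] -> total=7

Answer: 7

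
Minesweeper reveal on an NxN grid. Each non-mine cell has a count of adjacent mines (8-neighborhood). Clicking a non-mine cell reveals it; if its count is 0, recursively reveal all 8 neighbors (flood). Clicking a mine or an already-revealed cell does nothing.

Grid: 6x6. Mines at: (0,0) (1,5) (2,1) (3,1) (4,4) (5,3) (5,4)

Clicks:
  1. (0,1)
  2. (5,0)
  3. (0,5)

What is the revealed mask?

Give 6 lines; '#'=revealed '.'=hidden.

Answer: .#...#
......
......
......
###...
###...

Derivation:
Click 1 (0,1) count=1: revealed 1 new [(0,1)] -> total=1
Click 2 (5,0) count=0: revealed 6 new [(4,0) (4,1) (4,2) (5,0) (5,1) (5,2)] -> total=7
Click 3 (0,5) count=1: revealed 1 new [(0,5)] -> total=8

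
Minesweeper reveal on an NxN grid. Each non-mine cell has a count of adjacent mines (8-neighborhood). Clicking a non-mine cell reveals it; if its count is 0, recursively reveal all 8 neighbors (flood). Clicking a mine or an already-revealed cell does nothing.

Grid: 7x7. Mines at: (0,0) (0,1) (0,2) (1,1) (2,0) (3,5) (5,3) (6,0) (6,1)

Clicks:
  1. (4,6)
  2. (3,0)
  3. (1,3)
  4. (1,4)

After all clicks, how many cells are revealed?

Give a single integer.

Click 1 (4,6) count=1: revealed 1 new [(4,6)] -> total=1
Click 2 (3,0) count=1: revealed 1 new [(3,0)] -> total=2
Click 3 (1,3) count=1: revealed 1 new [(1,3)] -> total=3
Click 4 (1,4) count=0: revealed 26 new [(0,3) (0,4) (0,5) (0,6) (1,2) (1,4) (1,5) (1,6) (2,1) (2,2) (2,3) (2,4) (2,5) (2,6) (3,1) (3,2) (3,3) (3,4) (4,0) (4,1) (4,2) (4,3) (4,4) (5,0) (5,1) (5,2)] -> total=29

Answer: 29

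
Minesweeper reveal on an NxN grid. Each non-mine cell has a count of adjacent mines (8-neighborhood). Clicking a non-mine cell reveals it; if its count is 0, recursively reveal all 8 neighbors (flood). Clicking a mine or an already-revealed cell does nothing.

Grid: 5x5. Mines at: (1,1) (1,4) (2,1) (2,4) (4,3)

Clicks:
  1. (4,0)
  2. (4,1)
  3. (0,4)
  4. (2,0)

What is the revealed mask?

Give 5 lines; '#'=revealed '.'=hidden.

Click 1 (4,0) count=0: revealed 6 new [(3,0) (3,1) (3,2) (4,0) (4,1) (4,2)] -> total=6
Click 2 (4,1) count=0: revealed 0 new [(none)] -> total=6
Click 3 (0,4) count=1: revealed 1 new [(0,4)] -> total=7
Click 4 (2,0) count=2: revealed 1 new [(2,0)] -> total=8

Answer: ....#
.....
#....
###..
###..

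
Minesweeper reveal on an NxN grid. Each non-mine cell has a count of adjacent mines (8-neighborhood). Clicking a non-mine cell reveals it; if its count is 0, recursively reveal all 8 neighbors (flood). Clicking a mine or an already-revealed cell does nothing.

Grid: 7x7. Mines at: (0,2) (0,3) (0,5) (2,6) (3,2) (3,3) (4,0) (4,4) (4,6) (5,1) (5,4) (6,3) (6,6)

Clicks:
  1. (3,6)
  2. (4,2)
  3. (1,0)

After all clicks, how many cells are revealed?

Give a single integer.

Answer: 10

Derivation:
Click 1 (3,6) count=2: revealed 1 new [(3,6)] -> total=1
Click 2 (4,2) count=3: revealed 1 new [(4,2)] -> total=2
Click 3 (1,0) count=0: revealed 8 new [(0,0) (0,1) (1,0) (1,1) (2,0) (2,1) (3,0) (3,1)] -> total=10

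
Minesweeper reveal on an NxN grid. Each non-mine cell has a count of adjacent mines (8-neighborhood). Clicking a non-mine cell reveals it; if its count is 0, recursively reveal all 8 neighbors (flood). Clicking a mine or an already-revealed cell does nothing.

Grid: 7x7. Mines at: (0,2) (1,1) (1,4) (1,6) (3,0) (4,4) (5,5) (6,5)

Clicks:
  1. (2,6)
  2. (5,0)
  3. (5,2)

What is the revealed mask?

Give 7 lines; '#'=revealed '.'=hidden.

Answer: .......
.......
.###..#
.###...
####...
#####..
#####..

Derivation:
Click 1 (2,6) count=1: revealed 1 new [(2,6)] -> total=1
Click 2 (5,0) count=0: revealed 20 new [(2,1) (2,2) (2,3) (3,1) (3,2) (3,3) (4,0) (4,1) (4,2) (4,3) (5,0) (5,1) (5,2) (5,3) (5,4) (6,0) (6,1) (6,2) (6,3) (6,4)] -> total=21
Click 3 (5,2) count=0: revealed 0 new [(none)] -> total=21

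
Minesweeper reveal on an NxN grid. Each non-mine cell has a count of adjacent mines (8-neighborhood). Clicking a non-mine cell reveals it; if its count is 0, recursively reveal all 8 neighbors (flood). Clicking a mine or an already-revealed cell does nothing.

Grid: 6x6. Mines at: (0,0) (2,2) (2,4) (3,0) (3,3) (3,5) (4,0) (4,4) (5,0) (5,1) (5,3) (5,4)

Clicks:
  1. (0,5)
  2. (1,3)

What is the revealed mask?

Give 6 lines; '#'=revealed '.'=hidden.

Click 1 (0,5) count=0: revealed 10 new [(0,1) (0,2) (0,3) (0,4) (0,5) (1,1) (1,2) (1,3) (1,4) (1,5)] -> total=10
Click 2 (1,3) count=2: revealed 0 new [(none)] -> total=10

Answer: .#####
.#####
......
......
......
......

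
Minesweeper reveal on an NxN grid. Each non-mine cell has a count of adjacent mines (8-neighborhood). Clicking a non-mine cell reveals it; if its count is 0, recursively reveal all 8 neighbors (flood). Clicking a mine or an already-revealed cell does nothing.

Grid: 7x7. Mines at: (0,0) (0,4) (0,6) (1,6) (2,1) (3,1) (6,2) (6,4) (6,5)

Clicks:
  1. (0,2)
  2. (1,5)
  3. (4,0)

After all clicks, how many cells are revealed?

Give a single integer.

Answer: 8

Derivation:
Click 1 (0,2) count=0: revealed 6 new [(0,1) (0,2) (0,3) (1,1) (1,2) (1,3)] -> total=6
Click 2 (1,5) count=3: revealed 1 new [(1,5)] -> total=7
Click 3 (4,0) count=1: revealed 1 new [(4,0)] -> total=8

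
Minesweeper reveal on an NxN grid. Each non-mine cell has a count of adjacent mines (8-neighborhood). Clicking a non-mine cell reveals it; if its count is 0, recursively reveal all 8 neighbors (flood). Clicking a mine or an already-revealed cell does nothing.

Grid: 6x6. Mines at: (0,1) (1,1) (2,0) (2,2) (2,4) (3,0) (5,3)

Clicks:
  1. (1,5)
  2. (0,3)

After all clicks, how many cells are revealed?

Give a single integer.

Answer: 8

Derivation:
Click 1 (1,5) count=1: revealed 1 new [(1,5)] -> total=1
Click 2 (0,3) count=0: revealed 7 new [(0,2) (0,3) (0,4) (0,5) (1,2) (1,3) (1,4)] -> total=8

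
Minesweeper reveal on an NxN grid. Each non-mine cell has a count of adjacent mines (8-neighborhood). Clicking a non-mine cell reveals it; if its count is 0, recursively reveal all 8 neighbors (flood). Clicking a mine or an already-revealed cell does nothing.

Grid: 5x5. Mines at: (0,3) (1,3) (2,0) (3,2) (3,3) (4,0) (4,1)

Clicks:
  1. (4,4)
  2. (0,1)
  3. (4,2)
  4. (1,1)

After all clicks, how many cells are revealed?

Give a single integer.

Click 1 (4,4) count=1: revealed 1 new [(4,4)] -> total=1
Click 2 (0,1) count=0: revealed 6 new [(0,0) (0,1) (0,2) (1,0) (1,1) (1,2)] -> total=7
Click 3 (4,2) count=3: revealed 1 new [(4,2)] -> total=8
Click 4 (1,1) count=1: revealed 0 new [(none)] -> total=8

Answer: 8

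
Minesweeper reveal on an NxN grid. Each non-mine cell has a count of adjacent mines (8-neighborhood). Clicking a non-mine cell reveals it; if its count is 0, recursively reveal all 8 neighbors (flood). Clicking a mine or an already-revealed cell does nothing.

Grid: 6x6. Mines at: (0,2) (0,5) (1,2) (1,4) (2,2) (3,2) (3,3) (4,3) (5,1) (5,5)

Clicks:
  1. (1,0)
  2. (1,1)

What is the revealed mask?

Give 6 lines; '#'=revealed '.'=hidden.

Answer: ##....
##....
##....
##....
##....
......

Derivation:
Click 1 (1,0) count=0: revealed 10 new [(0,0) (0,1) (1,0) (1,1) (2,0) (2,1) (3,0) (3,1) (4,0) (4,1)] -> total=10
Click 2 (1,1) count=3: revealed 0 new [(none)] -> total=10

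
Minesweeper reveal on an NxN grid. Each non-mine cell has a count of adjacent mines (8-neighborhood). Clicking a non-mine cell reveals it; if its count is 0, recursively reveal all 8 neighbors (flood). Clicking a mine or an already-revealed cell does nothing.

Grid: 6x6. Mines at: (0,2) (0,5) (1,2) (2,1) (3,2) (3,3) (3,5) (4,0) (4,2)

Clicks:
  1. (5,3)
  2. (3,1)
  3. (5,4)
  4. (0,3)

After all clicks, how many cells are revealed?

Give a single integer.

Click 1 (5,3) count=1: revealed 1 new [(5,3)] -> total=1
Click 2 (3,1) count=4: revealed 1 new [(3,1)] -> total=2
Click 3 (5,4) count=0: revealed 5 new [(4,3) (4,4) (4,5) (5,4) (5,5)] -> total=7
Click 4 (0,3) count=2: revealed 1 new [(0,3)] -> total=8

Answer: 8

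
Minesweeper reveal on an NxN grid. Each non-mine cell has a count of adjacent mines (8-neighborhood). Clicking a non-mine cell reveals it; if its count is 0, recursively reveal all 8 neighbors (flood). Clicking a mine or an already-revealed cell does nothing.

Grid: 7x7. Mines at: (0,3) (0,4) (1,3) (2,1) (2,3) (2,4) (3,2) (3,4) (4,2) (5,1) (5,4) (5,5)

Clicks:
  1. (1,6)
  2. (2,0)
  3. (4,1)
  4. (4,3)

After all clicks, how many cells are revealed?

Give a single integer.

Click 1 (1,6) count=0: revealed 10 new [(0,5) (0,6) (1,5) (1,6) (2,5) (2,6) (3,5) (3,6) (4,5) (4,6)] -> total=10
Click 2 (2,0) count=1: revealed 1 new [(2,0)] -> total=11
Click 3 (4,1) count=3: revealed 1 new [(4,1)] -> total=12
Click 4 (4,3) count=4: revealed 1 new [(4,3)] -> total=13

Answer: 13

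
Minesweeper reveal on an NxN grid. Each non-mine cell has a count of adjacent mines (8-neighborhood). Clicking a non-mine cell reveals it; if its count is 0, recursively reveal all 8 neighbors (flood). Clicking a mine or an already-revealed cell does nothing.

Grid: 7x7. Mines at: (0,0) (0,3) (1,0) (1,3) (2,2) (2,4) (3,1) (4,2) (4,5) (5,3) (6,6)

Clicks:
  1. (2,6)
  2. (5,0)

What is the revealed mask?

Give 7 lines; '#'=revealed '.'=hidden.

Click 1 (2,6) count=0: revealed 10 new [(0,4) (0,5) (0,6) (1,4) (1,5) (1,6) (2,5) (2,6) (3,5) (3,6)] -> total=10
Click 2 (5,0) count=0: revealed 8 new [(4,0) (4,1) (5,0) (5,1) (5,2) (6,0) (6,1) (6,2)] -> total=18

Answer: ....###
....###
.....##
.....##
##.....
###....
###....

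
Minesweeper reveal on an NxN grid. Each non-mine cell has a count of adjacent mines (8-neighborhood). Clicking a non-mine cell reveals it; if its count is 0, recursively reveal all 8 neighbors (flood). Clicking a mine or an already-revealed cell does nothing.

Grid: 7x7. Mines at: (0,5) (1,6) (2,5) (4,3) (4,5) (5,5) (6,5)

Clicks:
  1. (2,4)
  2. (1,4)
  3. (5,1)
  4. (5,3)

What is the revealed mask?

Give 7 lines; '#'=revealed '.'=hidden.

Answer: #####..
#####..
#####..
#####..
###....
#####..
#####..

Derivation:
Click 1 (2,4) count=1: revealed 1 new [(2,4)] -> total=1
Click 2 (1,4) count=2: revealed 1 new [(1,4)] -> total=2
Click 3 (5,1) count=0: revealed 31 new [(0,0) (0,1) (0,2) (0,3) (0,4) (1,0) (1,1) (1,2) (1,3) (2,0) (2,1) (2,2) (2,3) (3,0) (3,1) (3,2) (3,3) (3,4) (4,0) (4,1) (4,2) (5,0) (5,1) (5,2) (5,3) (5,4) (6,0) (6,1) (6,2) (6,3) (6,4)] -> total=33
Click 4 (5,3) count=1: revealed 0 new [(none)] -> total=33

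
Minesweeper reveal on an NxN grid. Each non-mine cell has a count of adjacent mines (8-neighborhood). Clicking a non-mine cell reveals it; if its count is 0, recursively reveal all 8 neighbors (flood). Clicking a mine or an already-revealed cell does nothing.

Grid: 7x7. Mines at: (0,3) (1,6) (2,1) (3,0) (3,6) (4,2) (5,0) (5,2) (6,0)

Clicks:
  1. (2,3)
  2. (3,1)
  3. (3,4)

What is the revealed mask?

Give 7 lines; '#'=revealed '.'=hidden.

Answer: .......
..####.
..####.
.#####.
...####
...####
...####

Derivation:
Click 1 (2,3) count=0: revealed 24 new [(1,2) (1,3) (1,4) (1,5) (2,2) (2,3) (2,4) (2,5) (3,2) (3,3) (3,4) (3,5) (4,3) (4,4) (4,5) (4,6) (5,3) (5,4) (5,5) (5,6) (6,3) (6,4) (6,5) (6,6)] -> total=24
Click 2 (3,1) count=3: revealed 1 new [(3,1)] -> total=25
Click 3 (3,4) count=0: revealed 0 new [(none)] -> total=25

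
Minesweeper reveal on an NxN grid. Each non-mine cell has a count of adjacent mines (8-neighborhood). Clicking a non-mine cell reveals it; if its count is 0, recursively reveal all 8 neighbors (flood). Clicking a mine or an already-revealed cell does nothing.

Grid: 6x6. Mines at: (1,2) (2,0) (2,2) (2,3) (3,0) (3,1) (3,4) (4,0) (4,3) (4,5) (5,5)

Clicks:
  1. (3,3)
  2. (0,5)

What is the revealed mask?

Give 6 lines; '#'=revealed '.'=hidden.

Click 1 (3,3) count=4: revealed 1 new [(3,3)] -> total=1
Click 2 (0,5) count=0: revealed 8 new [(0,3) (0,4) (0,5) (1,3) (1,4) (1,5) (2,4) (2,5)] -> total=9

Answer: ...###
...###
....##
...#..
......
......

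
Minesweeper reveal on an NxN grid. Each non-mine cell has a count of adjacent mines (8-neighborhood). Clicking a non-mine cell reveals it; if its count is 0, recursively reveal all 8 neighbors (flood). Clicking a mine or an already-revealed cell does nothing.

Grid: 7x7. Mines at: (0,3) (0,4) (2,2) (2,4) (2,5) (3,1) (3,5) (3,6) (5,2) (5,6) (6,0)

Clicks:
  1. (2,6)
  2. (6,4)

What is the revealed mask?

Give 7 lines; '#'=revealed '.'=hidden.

Click 1 (2,6) count=3: revealed 1 new [(2,6)] -> total=1
Click 2 (6,4) count=0: revealed 9 new [(4,3) (4,4) (4,5) (5,3) (5,4) (5,5) (6,3) (6,4) (6,5)] -> total=10

Answer: .......
.......
......#
.......
...###.
...###.
...###.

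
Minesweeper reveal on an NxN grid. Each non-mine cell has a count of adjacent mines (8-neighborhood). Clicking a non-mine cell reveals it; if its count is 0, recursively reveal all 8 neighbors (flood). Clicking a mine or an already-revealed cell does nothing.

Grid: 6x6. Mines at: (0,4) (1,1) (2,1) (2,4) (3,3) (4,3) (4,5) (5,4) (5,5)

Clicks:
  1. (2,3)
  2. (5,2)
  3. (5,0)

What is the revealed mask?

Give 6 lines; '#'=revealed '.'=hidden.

Click 1 (2,3) count=2: revealed 1 new [(2,3)] -> total=1
Click 2 (5,2) count=1: revealed 1 new [(5,2)] -> total=2
Click 3 (5,0) count=0: revealed 8 new [(3,0) (3,1) (3,2) (4,0) (4,1) (4,2) (5,0) (5,1)] -> total=10

Answer: ......
......
...#..
###...
###...
###...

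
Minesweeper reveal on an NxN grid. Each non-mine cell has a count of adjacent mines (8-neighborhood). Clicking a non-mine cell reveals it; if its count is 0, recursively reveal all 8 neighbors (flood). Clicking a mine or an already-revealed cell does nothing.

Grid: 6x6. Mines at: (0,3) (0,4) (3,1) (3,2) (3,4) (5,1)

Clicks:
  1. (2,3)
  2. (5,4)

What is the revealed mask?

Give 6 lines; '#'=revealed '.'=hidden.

Answer: ......
......
...#..
......
..####
..####

Derivation:
Click 1 (2,3) count=2: revealed 1 new [(2,3)] -> total=1
Click 2 (5,4) count=0: revealed 8 new [(4,2) (4,3) (4,4) (4,5) (5,2) (5,3) (5,4) (5,5)] -> total=9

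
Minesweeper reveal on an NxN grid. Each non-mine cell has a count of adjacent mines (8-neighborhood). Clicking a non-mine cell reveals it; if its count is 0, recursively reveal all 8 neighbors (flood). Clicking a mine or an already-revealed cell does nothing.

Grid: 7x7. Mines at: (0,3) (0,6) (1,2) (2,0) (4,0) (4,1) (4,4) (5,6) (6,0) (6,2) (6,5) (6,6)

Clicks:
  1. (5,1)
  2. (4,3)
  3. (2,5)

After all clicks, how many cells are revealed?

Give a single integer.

Click 1 (5,1) count=4: revealed 1 new [(5,1)] -> total=1
Click 2 (4,3) count=1: revealed 1 new [(4,3)] -> total=2
Click 3 (2,5) count=0: revealed 14 new [(1,3) (1,4) (1,5) (1,6) (2,3) (2,4) (2,5) (2,6) (3,3) (3,4) (3,5) (3,6) (4,5) (4,6)] -> total=16

Answer: 16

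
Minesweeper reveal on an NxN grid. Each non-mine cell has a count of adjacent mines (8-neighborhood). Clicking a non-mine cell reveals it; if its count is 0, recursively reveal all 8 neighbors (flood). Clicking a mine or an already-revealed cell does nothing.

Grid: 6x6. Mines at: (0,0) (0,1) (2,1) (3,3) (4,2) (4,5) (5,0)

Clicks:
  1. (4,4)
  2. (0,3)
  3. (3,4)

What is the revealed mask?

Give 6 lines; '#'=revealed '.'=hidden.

Click 1 (4,4) count=2: revealed 1 new [(4,4)] -> total=1
Click 2 (0,3) count=0: revealed 14 new [(0,2) (0,3) (0,4) (0,5) (1,2) (1,3) (1,4) (1,5) (2,2) (2,3) (2,4) (2,5) (3,4) (3,5)] -> total=15
Click 3 (3,4) count=2: revealed 0 new [(none)] -> total=15

Answer: ..####
..####
..####
....##
....#.
......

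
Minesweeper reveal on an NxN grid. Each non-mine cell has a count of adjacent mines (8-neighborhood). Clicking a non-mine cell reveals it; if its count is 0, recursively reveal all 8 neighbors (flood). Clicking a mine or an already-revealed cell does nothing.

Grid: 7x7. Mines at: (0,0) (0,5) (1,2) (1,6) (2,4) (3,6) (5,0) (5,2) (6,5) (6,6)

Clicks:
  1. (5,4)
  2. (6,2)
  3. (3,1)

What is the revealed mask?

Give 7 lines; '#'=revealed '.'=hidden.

Click 1 (5,4) count=1: revealed 1 new [(5,4)] -> total=1
Click 2 (6,2) count=1: revealed 1 new [(6,2)] -> total=2
Click 3 (3,1) count=0: revealed 14 new [(1,0) (1,1) (2,0) (2,1) (2,2) (2,3) (3,0) (3,1) (3,2) (3,3) (4,0) (4,1) (4,2) (4,3)] -> total=16

Answer: .......
##.....
####...
####...
####...
....#..
..#....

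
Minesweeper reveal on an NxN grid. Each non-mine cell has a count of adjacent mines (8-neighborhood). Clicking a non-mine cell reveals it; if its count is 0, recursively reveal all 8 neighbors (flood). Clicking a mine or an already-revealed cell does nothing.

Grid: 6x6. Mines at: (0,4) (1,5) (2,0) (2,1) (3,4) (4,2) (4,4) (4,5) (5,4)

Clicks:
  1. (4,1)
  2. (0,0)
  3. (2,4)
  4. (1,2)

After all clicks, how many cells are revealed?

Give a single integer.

Answer: 10

Derivation:
Click 1 (4,1) count=1: revealed 1 new [(4,1)] -> total=1
Click 2 (0,0) count=0: revealed 8 new [(0,0) (0,1) (0,2) (0,3) (1,0) (1,1) (1,2) (1,3)] -> total=9
Click 3 (2,4) count=2: revealed 1 new [(2,4)] -> total=10
Click 4 (1,2) count=1: revealed 0 new [(none)] -> total=10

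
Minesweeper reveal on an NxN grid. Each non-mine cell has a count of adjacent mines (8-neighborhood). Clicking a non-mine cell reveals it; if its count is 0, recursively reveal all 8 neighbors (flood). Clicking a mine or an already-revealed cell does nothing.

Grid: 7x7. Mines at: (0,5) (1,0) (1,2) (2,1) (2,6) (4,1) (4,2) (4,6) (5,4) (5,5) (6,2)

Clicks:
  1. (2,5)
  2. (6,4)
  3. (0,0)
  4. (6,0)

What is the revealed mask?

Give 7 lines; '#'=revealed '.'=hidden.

Answer: #......
.......
.....#.
.......
.......
##.....
##..#..

Derivation:
Click 1 (2,5) count=1: revealed 1 new [(2,5)] -> total=1
Click 2 (6,4) count=2: revealed 1 new [(6,4)] -> total=2
Click 3 (0,0) count=1: revealed 1 new [(0,0)] -> total=3
Click 4 (6,0) count=0: revealed 4 new [(5,0) (5,1) (6,0) (6,1)] -> total=7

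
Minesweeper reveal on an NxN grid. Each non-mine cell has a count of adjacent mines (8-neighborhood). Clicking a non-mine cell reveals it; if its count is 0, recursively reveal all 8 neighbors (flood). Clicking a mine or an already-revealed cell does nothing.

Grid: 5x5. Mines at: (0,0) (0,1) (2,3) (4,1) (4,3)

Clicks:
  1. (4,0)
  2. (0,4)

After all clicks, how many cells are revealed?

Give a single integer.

Answer: 7

Derivation:
Click 1 (4,0) count=1: revealed 1 new [(4,0)] -> total=1
Click 2 (0,4) count=0: revealed 6 new [(0,2) (0,3) (0,4) (1,2) (1,3) (1,4)] -> total=7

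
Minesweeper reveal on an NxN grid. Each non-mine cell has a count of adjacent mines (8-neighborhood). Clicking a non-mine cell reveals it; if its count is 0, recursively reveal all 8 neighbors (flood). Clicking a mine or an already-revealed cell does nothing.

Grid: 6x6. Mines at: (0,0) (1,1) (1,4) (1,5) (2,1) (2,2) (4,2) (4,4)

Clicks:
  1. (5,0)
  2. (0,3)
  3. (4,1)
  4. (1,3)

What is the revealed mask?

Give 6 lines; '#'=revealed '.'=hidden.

Click 1 (5,0) count=0: revealed 6 new [(3,0) (3,1) (4,0) (4,1) (5,0) (5,1)] -> total=6
Click 2 (0,3) count=1: revealed 1 new [(0,3)] -> total=7
Click 3 (4,1) count=1: revealed 0 new [(none)] -> total=7
Click 4 (1,3) count=2: revealed 1 new [(1,3)] -> total=8

Answer: ...#..
...#..
......
##....
##....
##....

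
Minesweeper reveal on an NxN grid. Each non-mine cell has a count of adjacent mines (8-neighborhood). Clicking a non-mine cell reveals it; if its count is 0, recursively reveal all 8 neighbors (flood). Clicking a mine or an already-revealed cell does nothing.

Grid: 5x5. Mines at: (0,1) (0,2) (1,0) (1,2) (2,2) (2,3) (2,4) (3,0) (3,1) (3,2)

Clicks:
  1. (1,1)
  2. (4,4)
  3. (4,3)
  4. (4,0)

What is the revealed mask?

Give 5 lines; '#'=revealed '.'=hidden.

Click 1 (1,1) count=5: revealed 1 new [(1,1)] -> total=1
Click 2 (4,4) count=0: revealed 4 new [(3,3) (3,4) (4,3) (4,4)] -> total=5
Click 3 (4,3) count=1: revealed 0 new [(none)] -> total=5
Click 4 (4,0) count=2: revealed 1 new [(4,0)] -> total=6

Answer: .....
.#...
.....
...##
#..##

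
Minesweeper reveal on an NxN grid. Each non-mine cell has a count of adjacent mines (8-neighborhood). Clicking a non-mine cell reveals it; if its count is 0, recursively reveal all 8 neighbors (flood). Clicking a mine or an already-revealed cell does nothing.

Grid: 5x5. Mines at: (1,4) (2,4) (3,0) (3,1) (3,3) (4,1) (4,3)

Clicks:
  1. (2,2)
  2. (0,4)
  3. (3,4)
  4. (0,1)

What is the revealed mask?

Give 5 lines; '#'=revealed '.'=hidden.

Answer: #####
####.
####.
....#
.....

Derivation:
Click 1 (2,2) count=2: revealed 1 new [(2,2)] -> total=1
Click 2 (0,4) count=1: revealed 1 new [(0,4)] -> total=2
Click 3 (3,4) count=3: revealed 1 new [(3,4)] -> total=3
Click 4 (0,1) count=0: revealed 11 new [(0,0) (0,1) (0,2) (0,3) (1,0) (1,1) (1,2) (1,3) (2,0) (2,1) (2,3)] -> total=14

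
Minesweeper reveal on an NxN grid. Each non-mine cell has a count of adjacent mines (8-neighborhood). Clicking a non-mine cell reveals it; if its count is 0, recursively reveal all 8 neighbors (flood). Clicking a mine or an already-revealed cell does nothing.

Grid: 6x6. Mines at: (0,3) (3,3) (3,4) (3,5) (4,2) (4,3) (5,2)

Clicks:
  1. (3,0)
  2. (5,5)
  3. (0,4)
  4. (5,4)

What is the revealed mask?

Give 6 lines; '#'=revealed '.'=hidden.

Answer: ###.#.
###...
###...
###...
##..##
##..##

Derivation:
Click 1 (3,0) count=0: revealed 16 new [(0,0) (0,1) (0,2) (1,0) (1,1) (1,2) (2,0) (2,1) (2,2) (3,0) (3,1) (3,2) (4,0) (4,1) (5,0) (5,1)] -> total=16
Click 2 (5,5) count=0: revealed 4 new [(4,4) (4,5) (5,4) (5,5)] -> total=20
Click 3 (0,4) count=1: revealed 1 new [(0,4)] -> total=21
Click 4 (5,4) count=1: revealed 0 new [(none)] -> total=21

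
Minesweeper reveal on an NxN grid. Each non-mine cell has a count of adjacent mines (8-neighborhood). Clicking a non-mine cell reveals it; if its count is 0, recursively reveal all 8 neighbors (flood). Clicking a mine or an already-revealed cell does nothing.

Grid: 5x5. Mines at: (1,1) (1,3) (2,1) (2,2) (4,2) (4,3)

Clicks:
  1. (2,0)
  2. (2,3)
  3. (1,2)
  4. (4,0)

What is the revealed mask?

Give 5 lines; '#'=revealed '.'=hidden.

Answer: .....
..#..
#..#.
##...
##...

Derivation:
Click 1 (2,0) count=2: revealed 1 new [(2,0)] -> total=1
Click 2 (2,3) count=2: revealed 1 new [(2,3)] -> total=2
Click 3 (1,2) count=4: revealed 1 new [(1,2)] -> total=3
Click 4 (4,0) count=0: revealed 4 new [(3,0) (3,1) (4,0) (4,1)] -> total=7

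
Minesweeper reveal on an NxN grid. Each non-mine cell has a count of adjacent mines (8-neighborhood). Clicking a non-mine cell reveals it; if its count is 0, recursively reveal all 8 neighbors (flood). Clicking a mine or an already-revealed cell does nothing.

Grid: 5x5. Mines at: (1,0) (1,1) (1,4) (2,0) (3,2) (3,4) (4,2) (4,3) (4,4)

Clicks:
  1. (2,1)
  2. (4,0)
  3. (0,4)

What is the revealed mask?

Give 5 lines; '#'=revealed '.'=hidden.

Click 1 (2,1) count=4: revealed 1 new [(2,1)] -> total=1
Click 2 (4,0) count=0: revealed 4 new [(3,0) (3,1) (4,0) (4,1)] -> total=5
Click 3 (0,4) count=1: revealed 1 new [(0,4)] -> total=6

Answer: ....#
.....
.#...
##...
##...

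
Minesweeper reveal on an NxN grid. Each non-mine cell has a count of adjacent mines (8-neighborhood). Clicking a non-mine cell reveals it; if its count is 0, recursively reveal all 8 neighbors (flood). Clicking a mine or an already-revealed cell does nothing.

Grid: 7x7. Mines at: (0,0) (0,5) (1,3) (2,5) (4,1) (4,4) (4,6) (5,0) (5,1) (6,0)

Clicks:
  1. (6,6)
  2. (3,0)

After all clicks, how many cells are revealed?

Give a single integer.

Answer: 11

Derivation:
Click 1 (6,6) count=0: revealed 10 new [(5,2) (5,3) (5,4) (5,5) (5,6) (6,2) (6,3) (6,4) (6,5) (6,6)] -> total=10
Click 2 (3,0) count=1: revealed 1 new [(3,0)] -> total=11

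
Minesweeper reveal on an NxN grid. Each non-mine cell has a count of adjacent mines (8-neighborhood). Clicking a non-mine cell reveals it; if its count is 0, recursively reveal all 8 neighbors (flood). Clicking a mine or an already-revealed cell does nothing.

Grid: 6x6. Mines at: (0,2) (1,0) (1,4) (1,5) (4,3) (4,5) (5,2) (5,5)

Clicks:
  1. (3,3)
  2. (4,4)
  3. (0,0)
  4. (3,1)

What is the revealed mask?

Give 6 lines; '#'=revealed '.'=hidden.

Click 1 (3,3) count=1: revealed 1 new [(3,3)] -> total=1
Click 2 (4,4) count=3: revealed 1 new [(4,4)] -> total=2
Click 3 (0,0) count=1: revealed 1 new [(0,0)] -> total=3
Click 4 (3,1) count=0: revealed 15 new [(1,1) (1,2) (1,3) (2,0) (2,1) (2,2) (2,3) (3,0) (3,1) (3,2) (4,0) (4,1) (4,2) (5,0) (5,1)] -> total=18

Answer: #.....
.###..
####..
####..
###.#.
##....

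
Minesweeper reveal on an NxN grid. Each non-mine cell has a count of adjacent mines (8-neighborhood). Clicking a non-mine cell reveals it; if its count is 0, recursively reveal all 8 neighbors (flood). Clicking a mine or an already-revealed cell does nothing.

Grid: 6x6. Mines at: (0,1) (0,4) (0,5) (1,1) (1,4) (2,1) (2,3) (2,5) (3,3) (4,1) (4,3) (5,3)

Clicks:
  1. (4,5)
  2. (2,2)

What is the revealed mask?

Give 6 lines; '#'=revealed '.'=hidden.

Answer: ......
......
..#...
....##
....##
....##

Derivation:
Click 1 (4,5) count=0: revealed 6 new [(3,4) (3,5) (4,4) (4,5) (5,4) (5,5)] -> total=6
Click 2 (2,2) count=4: revealed 1 new [(2,2)] -> total=7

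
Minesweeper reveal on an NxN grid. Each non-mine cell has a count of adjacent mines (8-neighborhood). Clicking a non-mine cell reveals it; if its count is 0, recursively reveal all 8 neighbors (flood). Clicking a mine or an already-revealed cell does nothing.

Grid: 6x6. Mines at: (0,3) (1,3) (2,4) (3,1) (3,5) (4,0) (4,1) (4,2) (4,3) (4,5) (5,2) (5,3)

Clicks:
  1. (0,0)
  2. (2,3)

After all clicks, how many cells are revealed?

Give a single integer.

Answer: 10

Derivation:
Click 1 (0,0) count=0: revealed 9 new [(0,0) (0,1) (0,2) (1,0) (1,1) (1,2) (2,0) (2,1) (2,2)] -> total=9
Click 2 (2,3) count=2: revealed 1 new [(2,3)] -> total=10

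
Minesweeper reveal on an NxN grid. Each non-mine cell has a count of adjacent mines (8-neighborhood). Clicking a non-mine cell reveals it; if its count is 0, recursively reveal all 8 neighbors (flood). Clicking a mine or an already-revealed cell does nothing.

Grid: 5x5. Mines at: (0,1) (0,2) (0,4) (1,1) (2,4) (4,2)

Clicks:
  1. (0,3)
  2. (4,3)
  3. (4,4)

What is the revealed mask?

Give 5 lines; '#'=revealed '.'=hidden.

Answer: ...#.
.....
.....
...##
...##

Derivation:
Click 1 (0,3) count=2: revealed 1 new [(0,3)] -> total=1
Click 2 (4,3) count=1: revealed 1 new [(4,3)] -> total=2
Click 3 (4,4) count=0: revealed 3 new [(3,3) (3,4) (4,4)] -> total=5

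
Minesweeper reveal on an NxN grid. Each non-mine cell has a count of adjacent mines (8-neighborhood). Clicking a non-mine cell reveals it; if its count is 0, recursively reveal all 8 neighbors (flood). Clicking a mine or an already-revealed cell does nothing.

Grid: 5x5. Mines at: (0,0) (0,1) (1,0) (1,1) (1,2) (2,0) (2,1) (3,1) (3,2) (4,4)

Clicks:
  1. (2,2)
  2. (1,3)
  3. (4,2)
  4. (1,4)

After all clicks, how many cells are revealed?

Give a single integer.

Answer: 10

Derivation:
Click 1 (2,2) count=5: revealed 1 new [(2,2)] -> total=1
Click 2 (1,3) count=1: revealed 1 new [(1,3)] -> total=2
Click 3 (4,2) count=2: revealed 1 new [(4,2)] -> total=3
Click 4 (1,4) count=0: revealed 7 new [(0,3) (0,4) (1,4) (2,3) (2,4) (3,3) (3,4)] -> total=10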